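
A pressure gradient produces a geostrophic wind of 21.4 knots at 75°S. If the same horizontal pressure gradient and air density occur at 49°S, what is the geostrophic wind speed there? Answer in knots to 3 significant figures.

With the same pressure gradient and density, V_g ∝ 1/f ∝ 1/sin φ.
V₂ = V₁ · sin φ₁ / sin φ₂ = 21.4 × sin 75° / sin 49°
V₂ = 21.4 × 0.9659/0.7547 = 27.4 knots

27.4 knots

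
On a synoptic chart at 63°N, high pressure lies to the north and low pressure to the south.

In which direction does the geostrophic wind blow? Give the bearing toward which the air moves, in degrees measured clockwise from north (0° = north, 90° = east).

The pressure-gradient force points toward the south (bearing 180°).
Geostrophic balance: in the Northern Hemisphere the Coriolis force deflects motion to the right, so the geostrophic wind blows 90° to the right of the pressure-gradient force (low pressure on the left).
Rotating 180° by 90° clockwise gives 270° — the wind blows toward the west.

270°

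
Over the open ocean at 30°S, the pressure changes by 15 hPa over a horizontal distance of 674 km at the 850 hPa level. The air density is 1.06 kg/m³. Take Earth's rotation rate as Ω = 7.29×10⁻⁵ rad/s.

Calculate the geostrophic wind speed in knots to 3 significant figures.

56.0 knots

Coriolis parameter at 30°S:
f = 2Ω sin φ = 2 × 7.29×10⁻⁵ × sin 30° = 7.29×10⁻⁵ s⁻¹
Pressure gradient: |∂P/∂n| = 1500 Pa / 674000 m = 2.23×10⁻³ Pa/m
Geostrophic balance (pressure-gradient force = Coriolis force):
V_g = (1/(fρ)) |∂P/∂n| = 2.23×10⁻³ / (7.29×10⁻⁵ × 1.06) = 28.8 m/s
Converting: 28.8 m/s × 1.944 = 56.0 knots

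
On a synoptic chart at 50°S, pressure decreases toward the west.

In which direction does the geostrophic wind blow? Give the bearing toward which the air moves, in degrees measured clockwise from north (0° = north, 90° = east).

The pressure-gradient force points toward the west (bearing 270°).
Geostrophic balance: in the Southern Hemisphere the Coriolis force deflects motion to the left, so the geostrophic wind blows 90° to the left of the pressure-gradient force (low pressure on the right).
Rotating 270° by 90° counterclockwise gives 180° — the wind blows toward the south.

180°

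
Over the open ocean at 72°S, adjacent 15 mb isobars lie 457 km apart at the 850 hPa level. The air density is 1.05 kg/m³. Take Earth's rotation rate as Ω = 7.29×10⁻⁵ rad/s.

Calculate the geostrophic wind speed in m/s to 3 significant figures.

22.5 m/s

Coriolis parameter at 72°S:
f = 2Ω sin φ = 2 × 7.29×10⁻⁵ × sin 72° = 1.39×10⁻⁴ s⁻¹
Pressure gradient: |∂P/∂n| = 1500 Pa / 457000 m = 3.28×10⁻³ Pa/m
Geostrophic balance (pressure-gradient force = Coriolis force):
V_g = (1/(fρ)) |∂P/∂n| = 3.28×10⁻³ / (1.39×10⁻⁴ × 1.05) = 22.5 m/s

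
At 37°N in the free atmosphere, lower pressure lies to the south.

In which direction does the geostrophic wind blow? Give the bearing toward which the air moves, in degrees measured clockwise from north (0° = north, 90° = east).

270°

The pressure-gradient force points toward the south (bearing 180°).
Geostrophic balance: in the Northern Hemisphere the Coriolis force deflects motion to the right, so the geostrophic wind blows 90° to the right of the pressure-gradient force (low pressure on the left).
Rotating 180° by 90° clockwise gives 270° — the wind blows toward the west.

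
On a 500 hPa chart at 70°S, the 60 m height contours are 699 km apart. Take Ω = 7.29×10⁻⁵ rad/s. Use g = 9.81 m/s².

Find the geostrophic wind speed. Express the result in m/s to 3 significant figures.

Coriolis parameter at 70°S:
f = 2Ω sin φ = 2 × 7.29×10⁻⁵ × sin 70° = 1.37×10⁻⁴ s⁻¹
Height gradient: |∂Z/∂n| = 60 m / 699000 m = 8.58×10⁻⁵
On a pressure surface, geostrophic balance gives V_g = (g/f)|∂Z/∂n|:
V_g = 9.81 × 8.58×10⁻⁵ / 1.37×10⁻⁴ = 6.15 m/s

6.15 m/s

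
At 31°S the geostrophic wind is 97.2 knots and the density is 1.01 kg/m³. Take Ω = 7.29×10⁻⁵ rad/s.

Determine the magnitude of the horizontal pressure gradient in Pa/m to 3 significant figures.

3.79×10⁻³ Pa/m

Coriolis parameter at 31°S:
f = 2Ω sin φ = 2 × 7.29×10⁻⁵ × sin 31° = 7.51×10⁻⁵ s⁻¹
Wind speed in SI: 97.2 knots = 50.0 m/s
Geostrophic balance rearranged: |∂P/∂n| = f ρ V_g
|∂P/∂n| = 7.51×10⁻⁵ × 1.01 × 50.0 = 3.79×10⁻³ Pa/m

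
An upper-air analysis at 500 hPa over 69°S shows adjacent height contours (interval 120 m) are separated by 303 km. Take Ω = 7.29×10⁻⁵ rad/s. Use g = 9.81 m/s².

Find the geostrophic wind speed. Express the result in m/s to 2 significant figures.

Coriolis parameter at 69°S:
f = 2Ω sin φ = 2 × 7.29×10⁻⁵ × sin 69° = 1.36×10⁻⁴ s⁻¹
Height gradient: |∂Z/∂n| = 120 m / 303000 m = 3.96×10⁻⁴
On a pressure surface, geostrophic balance gives V_g = (g/f)|∂Z/∂n|:
V_g = 9.81 × 3.96×10⁻⁴ / 1.36×10⁻⁴ = 28.5 m/s

29 m/s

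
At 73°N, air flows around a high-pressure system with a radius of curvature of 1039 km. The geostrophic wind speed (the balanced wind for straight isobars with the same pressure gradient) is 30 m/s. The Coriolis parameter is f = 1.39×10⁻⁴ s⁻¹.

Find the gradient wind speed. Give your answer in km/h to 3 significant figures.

153 km/h

Around a high, pressure-gradient force acts outward with centrifugal, so Coriolis balances both:
fV = (1/ρ)|∂P/∂n| + V²/R  →  V² − fR·V + fR·V_g = 0
With fR = 1.39×10⁻⁴ × 1039×10³ m = 144 m/s:
V = [fR − √((fR)² − 4 fR V_g)]/2 = [144 − √(144² − 4×144×30)]/2 = 42.5 m/s
Supergeostrophic (V > V_g = 30 m/s), as expected around a high.
Converting: 42.5 m/s × 3.6 = 153 km/h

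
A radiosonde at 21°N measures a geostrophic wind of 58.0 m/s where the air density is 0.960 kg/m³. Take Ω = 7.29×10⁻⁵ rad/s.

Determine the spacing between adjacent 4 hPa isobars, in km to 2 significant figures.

140 km

Coriolis parameter at 21°N:
f = 2Ω sin φ = 2 × 7.29×10⁻⁵ × sin 21° = 5.23×10⁻⁵ s⁻¹
Geostrophic balance rearranged: |∂P/∂n| = f ρ V_g
|∂P/∂n| = 5.23×10⁻⁵ × 0.960 × 58.0 = 2.91×10⁻³ Pa/m
Isobar spacing: Δn = ΔP/|∂P/∂n| = 400 Pa / 2.91×10⁻³ Pa/m = 137491 m ≈ 140 km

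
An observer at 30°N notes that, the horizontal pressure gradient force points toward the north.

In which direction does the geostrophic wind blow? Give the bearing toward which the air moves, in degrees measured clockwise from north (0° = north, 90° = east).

090°

The pressure-gradient force points toward the north (bearing 000°).
Geostrophic balance: in the Northern Hemisphere the Coriolis force deflects motion to the right, so the geostrophic wind blows 90° to the right of the pressure-gradient force (low pressure on the left).
Rotating 000° by 90° clockwise gives 090° — the wind blows toward the east.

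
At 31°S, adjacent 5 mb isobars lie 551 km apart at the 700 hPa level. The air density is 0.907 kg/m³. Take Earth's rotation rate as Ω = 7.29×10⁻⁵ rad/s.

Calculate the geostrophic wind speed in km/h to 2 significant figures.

Coriolis parameter at 31°S:
f = 2Ω sin φ = 2 × 7.29×10⁻⁵ × sin 31° = 7.51×10⁻⁵ s⁻¹
Pressure gradient: |∂P/∂n| = 500 Pa / 551000 m = 9.07×10⁻⁴ Pa/m
Geostrophic balance (pressure-gradient force = Coriolis force):
V_g = (1/(fρ)) |∂P/∂n| = 9.07×10⁻⁴ / (7.51×10⁻⁵ × 0.907) = 13.3 m/s
Converting: 13.3 m/s × 3.6 = 48 km/h

48 km/h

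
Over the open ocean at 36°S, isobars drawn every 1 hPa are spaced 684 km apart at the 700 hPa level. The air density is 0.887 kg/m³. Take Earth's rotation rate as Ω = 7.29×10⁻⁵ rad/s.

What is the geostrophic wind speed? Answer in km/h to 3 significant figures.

6.92 km/h

Coriolis parameter at 36°S:
f = 2Ω sin φ = 2 × 7.29×10⁻⁵ × sin 36° = 8.57×10⁻⁵ s⁻¹
Pressure gradient: |∂P/∂n| = 100 Pa / 684000 m = 1.46×10⁻⁴ Pa/m
Geostrophic balance (pressure-gradient force = Coriolis force):
V_g = (1/(fρ)) |∂P/∂n| = 1.46×10⁻⁴ / (8.57×10⁻⁵ × 0.887) = 1.92 m/s
Converting: 1.92 m/s × 3.6 = 6.92 km/h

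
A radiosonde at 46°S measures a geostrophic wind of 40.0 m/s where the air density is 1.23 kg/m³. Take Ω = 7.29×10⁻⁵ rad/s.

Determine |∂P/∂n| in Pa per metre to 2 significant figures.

Coriolis parameter at 46°S:
f = 2Ω sin φ = 2 × 7.29×10⁻⁵ × sin 46° = 1.05×10⁻⁴ s⁻¹
Geostrophic balance rearranged: |∂P/∂n| = f ρ V_g
|∂P/∂n| = 1.05×10⁻⁴ × 1.23 × 40.0 = 5.16×10⁻³ Pa/m

5.2×10⁻³ Pa/m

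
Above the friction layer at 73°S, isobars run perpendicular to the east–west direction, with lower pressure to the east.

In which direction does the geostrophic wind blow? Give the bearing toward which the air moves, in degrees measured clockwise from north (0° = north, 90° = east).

The pressure-gradient force points toward the east (bearing 090°).
Geostrophic balance: in the Southern Hemisphere the Coriolis force deflects motion to the left, so the geostrophic wind blows 90° to the left of the pressure-gradient force (low pressure on the right).
Rotating 090° by 90° counterclockwise gives 000° — the wind blows toward the north.

000°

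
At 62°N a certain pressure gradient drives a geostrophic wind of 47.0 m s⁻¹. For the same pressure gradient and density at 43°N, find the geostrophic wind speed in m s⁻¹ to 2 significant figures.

61 m s⁻¹

With the same pressure gradient and density, V_g ∝ 1/f ∝ 1/sin φ.
V₂ = V₁ · sin φ₁ / sin φ₂ = 47.0 × sin 62° / sin 43°
V₂ = 47.0 × 0.8829/0.6820 = 61 m s⁻¹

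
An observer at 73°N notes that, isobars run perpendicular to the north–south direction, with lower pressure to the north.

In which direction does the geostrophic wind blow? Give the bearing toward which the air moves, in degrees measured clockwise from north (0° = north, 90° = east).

The pressure-gradient force points toward the north (bearing 000°).
Geostrophic balance: in the Northern Hemisphere the Coriolis force deflects motion to the right, so the geostrophic wind blows 90° to the right of the pressure-gradient force (low pressure on the left).
Rotating 000° by 90° clockwise gives 090° — the wind blows toward the east.

090°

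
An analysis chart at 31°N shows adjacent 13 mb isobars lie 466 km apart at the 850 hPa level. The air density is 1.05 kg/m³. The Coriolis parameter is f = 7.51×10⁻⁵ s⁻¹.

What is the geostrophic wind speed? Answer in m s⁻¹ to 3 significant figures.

35.4 m s⁻¹

Pressure gradient: |∂P/∂n| = 1300 Pa / 466000 m = 2.79×10⁻³ Pa/m
Geostrophic balance (pressure-gradient force = Coriolis force):
V_g = (1/(fρ)) |∂P/∂n| = 2.79×10⁻³ / (7.51×10⁻⁵ × 1.05) = 35.4 m/s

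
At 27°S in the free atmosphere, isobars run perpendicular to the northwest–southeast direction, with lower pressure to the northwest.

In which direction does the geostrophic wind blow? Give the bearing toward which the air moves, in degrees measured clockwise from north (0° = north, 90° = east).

The pressure-gradient force points toward the northwest (bearing 315°).
Geostrophic balance: in the Southern Hemisphere the Coriolis force deflects motion to the left, so the geostrophic wind blows 90° to the left of the pressure-gradient force (low pressure on the right).
Rotating 315° by 90° counterclockwise gives 225° — the wind blows toward the southwest.

225°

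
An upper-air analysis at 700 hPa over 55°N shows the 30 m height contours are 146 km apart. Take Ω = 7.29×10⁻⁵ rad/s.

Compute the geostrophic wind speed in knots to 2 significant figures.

Coriolis parameter at 55°N:
f = 2Ω sin φ = 2 × 7.29×10⁻⁵ × sin 55° = 1.19×10⁻⁴ s⁻¹
Height gradient: |∂Z/∂n| = 30 m / 146000 m = 2.05×10⁻⁴
On a pressure surface, geostrophic balance gives V_g = (g/f)|∂Z/∂n|:
V_g = 9.81 × 2.05×10⁻⁴ / 1.19×10⁻⁴ = 16.9 m/s
Converting: 16.9 m/s × 1.944 = 33 knots

33 knots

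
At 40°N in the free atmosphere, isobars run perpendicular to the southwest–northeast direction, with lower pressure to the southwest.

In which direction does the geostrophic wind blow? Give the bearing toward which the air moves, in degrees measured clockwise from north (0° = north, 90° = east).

315°

The pressure-gradient force points toward the southwest (bearing 225°).
Geostrophic balance: in the Northern Hemisphere the Coriolis force deflects motion to the right, so the geostrophic wind blows 90° to the right of the pressure-gradient force (low pressure on the left).
Rotating 225° by 90° clockwise gives 315° — the wind blows toward the northwest.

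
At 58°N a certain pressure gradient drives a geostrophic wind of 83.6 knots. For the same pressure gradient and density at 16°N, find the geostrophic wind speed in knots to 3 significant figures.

With the same pressure gradient and density, V_g ∝ 1/f ∝ 1/sin φ.
V₂ = V₁ · sin φ₁ / sin φ₂ = 83.6 × sin 58° / sin 16°
V₂ = 83.6 × 0.8480/0.2756 = 257 knots

257 knots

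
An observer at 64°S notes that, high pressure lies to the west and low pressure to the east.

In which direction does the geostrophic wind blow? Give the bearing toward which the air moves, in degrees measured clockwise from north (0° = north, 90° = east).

The pressure-gradient force points toward the east (bearing 090°).
Geostrophic balance: in the Southern Hemisphere the Coriolis force deflects motion to the left, so the geostrophic wind blows 90° to the left of the pressure-gradient force (low pressure on the right).
Rotating 090° by 90° counterclockwise gives 000° — the wind blows toward the north.

000°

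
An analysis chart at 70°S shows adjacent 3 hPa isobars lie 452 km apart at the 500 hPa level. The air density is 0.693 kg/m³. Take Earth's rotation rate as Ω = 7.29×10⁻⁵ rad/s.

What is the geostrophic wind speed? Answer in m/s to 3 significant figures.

Coriolis parameter at 70°S:
f = 2Ω sin φ = 2 × 7.29×10⁻⁵ × sin 70° = 1.37×10⁻⁴ s⁻¹
Pressure gradient: |∂P/∂n| = 300 Pa / 452000 m = 6.64×10⁻⁴ Pa/m
Geostrophic balance (pressure-gradient force = Coriolis force):
V_g = (1/(fρ)) |∂P/∂n| = 6.64×10⁻⁴ / (1.37×10⁻⁴ × 0.693) = 6.99 m/s

6.99 m/s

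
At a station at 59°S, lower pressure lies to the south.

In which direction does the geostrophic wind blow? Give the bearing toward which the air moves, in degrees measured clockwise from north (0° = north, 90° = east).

090°

The pressure-gradient force points toward the south (bearing 180°).
Geostrophic balance: in the Southern Hemisphere the Coriolis force deflects motion to the left, so the geostrophic wind blows 90° to the left of the pressure-gradient force (low pressure on the right).
Rotating 180° by 90° counterclockwise gives 090° — the wind blows toward the east.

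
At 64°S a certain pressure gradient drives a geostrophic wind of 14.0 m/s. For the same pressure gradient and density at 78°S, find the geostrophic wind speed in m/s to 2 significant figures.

With the same pressure gradient and density, V_g ∝ 1/f ∝ 1/sin φ.
V₂ = V₁ · sin φ₁ / sin φ₂ = 14.0 × sin 64° / sin 78°
V₂ = 14.0 × 0.8988/0.9781 = 13 m/s

13 m/s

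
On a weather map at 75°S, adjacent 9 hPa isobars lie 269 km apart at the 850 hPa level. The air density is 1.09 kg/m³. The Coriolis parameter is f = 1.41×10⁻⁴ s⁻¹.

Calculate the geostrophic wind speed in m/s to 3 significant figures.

21.8 m/s

Pressure gradient: |∂P/∂n| = 900 Pa / 269000 m = 3.35×10⁻³ Pa/m
Geostrophic balance (pressure-gradient force = Coriolis force):
V_g = (1/(fρ)) |∂P/∂n| = 3.35×10⁻³ / (1.41×10⁻⁴ × 1.09) = 21.8 m/s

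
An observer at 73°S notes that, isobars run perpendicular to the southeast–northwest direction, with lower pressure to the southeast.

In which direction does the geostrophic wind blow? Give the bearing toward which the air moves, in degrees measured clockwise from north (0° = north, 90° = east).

The pressure-gradient force points toward the southeast (bearing 135°).
Geostrophic balance: in the Southern Hemisphere the Coriolis force deflects motion to the left, so the geostrophic wind blows 90° to the left of the pressure-gradient force (low pressure on the right).
Rotating 135° by 90° counterclockwise gives 045° — the wind blows toward the northeast.

045°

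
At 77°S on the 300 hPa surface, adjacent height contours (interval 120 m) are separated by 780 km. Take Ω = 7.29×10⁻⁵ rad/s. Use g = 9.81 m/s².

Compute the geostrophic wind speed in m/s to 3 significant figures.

10.6 m/s

Coriolis parameter at 77°S:
f = 2Ω sin φ = 2 × 7.29×10⁻⁵ × sin 77° = 1.42×10⁻⁴ s⁻¹
Height gradient: |∂Z/∂n| = 120 m / 780000 m = 1.54×10⁻⁴
On a pressure surface, geostrophic balance gives V_g = (g/f)|∂Z/∂n|:
V_g = 9.81 × 1.54×10⁻⁴ / 1.42×10⁻⁴ = 10.6 m/s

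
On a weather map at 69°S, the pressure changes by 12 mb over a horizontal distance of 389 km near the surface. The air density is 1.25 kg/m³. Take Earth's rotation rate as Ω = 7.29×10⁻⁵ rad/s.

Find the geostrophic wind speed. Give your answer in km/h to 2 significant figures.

Coriolis parameter at 69°S:
f = 2Ω sin φ = 2 × 7.29×10⁻⁵ × sin 69° = 1.36×10⁻⁴ s⁻¹
Pressure gradient: |∂P/∂n| = 1200 Pa / 389000 m = 3.08×10⁻³ Pa/m
Geostrophic balance (pressure-gradient force = Coriolis force):
V_g = (1/(fρ)) |∂P/∂n| = 3.08×10⁻³ / (1.36×10⁻⁴ × 1.25) = 18.1 m/s
Converting: 18.1 m/s × 3.6 = 65 km/h

65 km/h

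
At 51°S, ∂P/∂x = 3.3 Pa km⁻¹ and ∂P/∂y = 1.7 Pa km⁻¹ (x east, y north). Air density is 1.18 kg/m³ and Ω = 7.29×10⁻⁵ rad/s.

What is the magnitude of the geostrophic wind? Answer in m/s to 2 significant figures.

28 m/s

Coriolis parameter at 51°S:
f = 2Ω sin φ = 2 × 7.29×10⁻⁵ × sin 51° = 1.13×10⁻⁴ s⁻¹
In the Southern Hemisphere f is negative: f = −1.13×10⁻⁴ s⁻¹.
Component geostrophic relations (x east, y north):
u_g = −(1/(fρ)) ∂P/∂y,  v_g = (1/(fρ)) ∂P/∂x
u_g = −(1.7×10⁻³)/(−1.13×10⁻⁴ × 1.18) = 12.7 m/s;  v_g = (3.3×10⁻³)/(−1.13×10⁻⁴ × 1.18) = −24.7 m/s
|V_g| = √(u_g² + v_g²) = 27.8 m/s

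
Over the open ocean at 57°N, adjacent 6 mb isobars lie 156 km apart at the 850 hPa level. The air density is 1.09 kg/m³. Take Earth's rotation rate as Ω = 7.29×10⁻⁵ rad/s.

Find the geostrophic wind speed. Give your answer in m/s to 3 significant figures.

Coriolis parameter at 57°N:
f = 2Ω sin φ = 2 × 7.29×10⁻⁵ × sin 57° = 1.22×10⁻⁴ s⁻¹
Pressure gradient: |∂P/∂n| = 600 Pa / 156000 m = 3.85×10⁻³ Pa/m
Geostrophic balance (pressure-gradient force = Coriolis force):
V_g = (1/(fρ)) |∂P/∂n| = 3.85×10⁻³ / (1.22×10⁻⁴ × 1.09) = 28.9 m/s

28.9 m/s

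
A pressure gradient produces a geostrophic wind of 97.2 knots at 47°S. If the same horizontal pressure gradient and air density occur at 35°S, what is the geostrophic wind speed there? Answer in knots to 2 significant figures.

120 knots

With the same pressure gradient and density, V_g ∝ 1/f ∝ 1/sin φ.
V₂ = V₁ · sin φ₁ / sin φ₂ = 97.2 × sin 47° / sin 35°
V₂ = 97.2 × 0.7314/0.5736 = 120 knots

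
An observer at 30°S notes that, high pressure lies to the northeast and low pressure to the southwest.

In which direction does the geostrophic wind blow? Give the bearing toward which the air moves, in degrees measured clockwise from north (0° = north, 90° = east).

135°

The pressure-gradient force points toward the southwest (bearing 225°).
Geostrophic balance: in the Southern Hemisphere the Coriolis force deflects motion to the left, so the geostrophic wind blows 90° to the left of the pressure-gradient force (low pressure on the right).
Rotating 225° by 90° counterclockwise gives 135° — the wind blows toward the southeast.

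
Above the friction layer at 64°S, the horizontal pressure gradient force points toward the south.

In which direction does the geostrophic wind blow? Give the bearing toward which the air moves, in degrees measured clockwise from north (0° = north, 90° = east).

The pressure-gradient force points toward the south (bearing 180°).
Geostrophic balance: in the Southern Hemisphere the Coriolis force deflects motion to the left, so the geostrophic wind blows 90° to the left of the pressure-gradient force (low pressure on the right).
Rotating 180° by 90° counterclockwise gives 090° — the wind blows toward the east.

090°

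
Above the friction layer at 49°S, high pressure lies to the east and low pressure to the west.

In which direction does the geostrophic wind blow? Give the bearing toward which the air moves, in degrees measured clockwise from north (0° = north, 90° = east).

180°

The pressure-gradient force points toward the west (bearing 270°).
Geostrophic balance: in the Southern Hemisphere the Coriolis force deflects motion to the left, so the geostrophic wind blows 90° to the left of the pressure-gradient force (low pressure on the right).
Rotating 270° by 90° counterclockwise gives 180° — the wind blows toward the south.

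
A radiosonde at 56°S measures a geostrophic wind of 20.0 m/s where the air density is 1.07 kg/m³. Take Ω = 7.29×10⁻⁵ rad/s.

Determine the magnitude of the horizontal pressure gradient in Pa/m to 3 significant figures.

Coriolis parameter at 56°S:
f = 2Ω sin φ = 2 × 7.29×10⁻⁵ × sin 56° = 1.21×10⁻⁴ s⁻¹
Geostrophic balance rearranged: |∂P/∂n| = f ρ V_g
|∂P/∂n| = 1.21×10⁻⁴ × 1.07 × 20.0 = 2.59×10⁻³ Pa/m

2.59×10⁻³ Pa/m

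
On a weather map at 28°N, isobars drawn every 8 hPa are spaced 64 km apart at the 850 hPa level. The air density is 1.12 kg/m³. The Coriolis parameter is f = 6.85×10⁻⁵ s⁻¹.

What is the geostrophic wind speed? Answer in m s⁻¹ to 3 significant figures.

163 m s⁻¹

Pressure gradient: |∂P/∂n| = 800 Pa / 64000 m = 1.25×10⁻² Pa/m
Geostrophic balance (pressure-gradient force = Coriolis force):
V_g = (1/(fρ)) |∂P/∂n| = 1.25×10⁻² / (6.85×10⁻⁵ × 1.12) = 163 m/s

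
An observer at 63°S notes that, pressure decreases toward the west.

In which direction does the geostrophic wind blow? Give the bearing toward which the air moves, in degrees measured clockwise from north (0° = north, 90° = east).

180°

The pressure-gradient force points toward the west (bearing 270°).
Geostrophic balance: in the Southern Hemisphere the Coriolis force deflects motion to the left, so the geostrophic wind blows 90° to the left of the pressure-gradient force (low pressure on the right).
Rotating 270° by 90° counterclockwise gives 180° — the wind blows toward the south.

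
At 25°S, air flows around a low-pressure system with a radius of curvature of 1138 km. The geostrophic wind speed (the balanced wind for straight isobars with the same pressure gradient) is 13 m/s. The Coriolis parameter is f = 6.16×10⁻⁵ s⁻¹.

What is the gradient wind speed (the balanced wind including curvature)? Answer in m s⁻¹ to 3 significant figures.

Around a low, centrifugal force acts outward with Coriolis, so pressure-gradient force balances both:
(1/ρ)|∂P/∂n| = fV + V²/R  →  V² + fR·V − fR·V_g = 0
With fR = 6.16×10⁻⁵ × 1138×10³ m = 70.1 m/s:
V = [−fR + √((fR)² + 4 fR V_g)]/2 = [−70.1 + √(70.1² + 4×70.1×13)]/2 = 11.2 m/s
Subgeostrophic (V < V_g = 13 m/s), as expected around a low.

11.2 m s⁻¹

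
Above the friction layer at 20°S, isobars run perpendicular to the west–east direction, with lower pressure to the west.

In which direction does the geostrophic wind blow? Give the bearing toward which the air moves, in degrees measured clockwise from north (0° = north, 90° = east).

The pressure-gradient force points toward the west (bearing 270°).
Geostrophic balance: in the Southern Hemisphere the Coriolis force deflects motion to the left, so the geostrophic wind blows 90° to the left of the pressure-gradient force (low pressure on the right).
Rotating 270° by 90° counterclockwise gives 180° — the wind blows toward the south.

180°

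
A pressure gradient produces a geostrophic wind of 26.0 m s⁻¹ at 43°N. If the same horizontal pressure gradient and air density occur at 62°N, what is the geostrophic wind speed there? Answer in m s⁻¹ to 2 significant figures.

With the same pressure gradient and density, V_g ∝ 1/f ∝ 1/sin φ.
V₂ = V₁ · sin φ₁ / sin φ₂ = 26.0 × sin 43° / sin 62°
V₂ = 26.0 × 0.6820/0.8829 = 20 m s⁻¹

20 m s⁻¹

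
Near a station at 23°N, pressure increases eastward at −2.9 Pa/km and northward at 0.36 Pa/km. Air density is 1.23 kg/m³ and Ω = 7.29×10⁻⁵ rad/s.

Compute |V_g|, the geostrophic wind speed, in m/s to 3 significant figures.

41.7 m/s

Coriolis parameter at 23°N:
f = 2Ω sin φ = 2 × 7.29×10⁻⁵ × sin 23° = 5.70×10⁻⁵ s⁻¹
Component geostrophic relations (x east, y north):
u_g = −(1/(fρ)) ∂P/∂y,  v_g = (1/(fρ)) ∂P/∂x
u_g = −(0.36×10⁻³)/(5.70×10⁻⁵ × 1.23) = −5.14 m/s;  v_g = (−2.9×10⁻³)/(5.70×10⁻⁵ × 1.23) = −41.4 m/s
|V_g| = √(u_g² + v_g²) = 41.7 m/s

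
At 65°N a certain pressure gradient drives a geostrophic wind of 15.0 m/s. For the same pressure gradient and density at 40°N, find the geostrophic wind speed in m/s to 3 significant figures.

21.1 m/s

With the same pressure gradient and density, V_g ∝ 1/f ∝ 1/sin φ.
V₂ = V₁ · sin φ₁ / sin φ₂ = 15.0 × sin 65° / sin 40°
V₂ = 15.0 × 0.9063/0.6428 = 21.1 m/s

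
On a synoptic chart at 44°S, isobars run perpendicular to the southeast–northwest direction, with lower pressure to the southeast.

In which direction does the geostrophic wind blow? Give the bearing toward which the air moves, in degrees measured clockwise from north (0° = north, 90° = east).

The pressure-gradient force points toward the southeast (bearing 135°).
Geostrophic balance: in the Southern Hemisphere the Coriolis force deflects motion to the left, so the geostrophic wind blows 90° to the left of the pressure-gradient force (low pressure on the right).
Rotating 135° by 90° counterclockwise gives 045° — the wind blows toward the northeast.

045°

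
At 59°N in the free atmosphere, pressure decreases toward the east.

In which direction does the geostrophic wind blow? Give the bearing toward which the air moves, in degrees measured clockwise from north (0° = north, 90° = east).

The pressure-gradient force points toward the east (bearing 090°).
Geostrophic balance: in the Northern Hemisphere the Coriolis force deflects motion to the right, so the geostrophic wind blows 90° to the right of the pressure-gradient force (low pressure on the left).
Rotating 090° by 90° clockwise gives 180° — the wind blows toward the south.

180°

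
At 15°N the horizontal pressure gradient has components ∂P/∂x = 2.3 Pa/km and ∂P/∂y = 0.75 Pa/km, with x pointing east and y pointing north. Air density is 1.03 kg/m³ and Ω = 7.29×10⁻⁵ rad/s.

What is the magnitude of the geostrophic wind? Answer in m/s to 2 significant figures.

Coriolis parameter at 15°N:
f = 2Ω sin φ = 2 × 7.29×10⁻⁵ × sin 15° = 3.77×10⁻⁵ s⁻¹
Component geostrophic relations (x east, y north):
u_g = −(1/(fρ)) ∂P/∂y,  v_g = (1/(fρ)) ∂P/∂x
u_g = −(0.75×10⁻³)/(3.77×10⁻⁵ × 1.03) = −19.3 m/s;  v_g = (2.3×10⁻³)/(3.77×10⁻⁵ × 1.03) = 59.2 m/s
|V_g| = √(u_g² + v_g²) = 62.2 m/s

62 m/s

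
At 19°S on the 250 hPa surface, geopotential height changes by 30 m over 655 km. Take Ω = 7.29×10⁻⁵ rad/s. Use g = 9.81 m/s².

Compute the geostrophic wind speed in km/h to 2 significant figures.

Coriolis parameter at 19°S:
f = 2Ω sin φ = 2 × 7.29×10⁻⁵ × sin 19° = 4.75×10⁻⁵ s⁻¹
Height gradient: |∂Z/∂n| = 30 m / 655000 m = 4.58×10⁻⁵
On a pressure surface, geostrophic balance gives V_g = (g/f)|∂Z/∂n|:
V_g = 9.81 × 4.58×10⁻⁵ / 4.75×10⁻⁵ = 9.47 m/s
Converting: 9.47 m/s × 3.6 = 34 km/h

34 km/h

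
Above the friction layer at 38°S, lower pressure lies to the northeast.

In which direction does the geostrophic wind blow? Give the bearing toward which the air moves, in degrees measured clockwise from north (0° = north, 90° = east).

The pressure-gradient force points toward the northeast (bearing 045°).
Geostrophic balance: in the Southern Hemisphere the Coriolis force deflects motion to the left, so the geostrophic wind blows 90° to the left of the pressure-gradient force (low pressure on the right).
Rotating 045° by 90° counterclockwise gives 315° — the wind blows toward the northwest.

315°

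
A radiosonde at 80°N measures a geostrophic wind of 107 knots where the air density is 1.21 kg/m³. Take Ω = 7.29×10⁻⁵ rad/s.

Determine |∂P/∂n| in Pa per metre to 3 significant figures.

Coriolis parameter at 80°N:
f = 2Ω sin φ = 2 × 7.29×10⁻⁵ × sin 80° = 1.44×10⁻⁴ s⁻¹
Wind speed in SI: 107 knots = 55.0 m/s
Geostrophic balance rearranged: |∂P/∂n| = f ρ V_g
|∂P/∂n| = 1.44×10⁻⁴ × 1.21 × 55.0 = 9.56×10⁻³ Pa/m

9.56×10⁻³ Pa/m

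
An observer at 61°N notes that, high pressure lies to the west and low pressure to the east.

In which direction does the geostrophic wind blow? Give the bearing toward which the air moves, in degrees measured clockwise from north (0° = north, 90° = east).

The pressure-gradient force points toward the east (bearing 090°).
Geostrophic balance: in the Northern Hemisphere the Coriolis force deflects motion to the right, so the geostrophic wind blows 90° to the right of the pressure-gradient force (low pressure on the left).
Rotating 090° by 90° clockwise gives 180° — the wind blows toward the south.

180°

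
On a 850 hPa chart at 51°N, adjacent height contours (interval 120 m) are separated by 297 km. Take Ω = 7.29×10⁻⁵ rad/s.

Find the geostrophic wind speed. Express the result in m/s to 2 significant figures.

Coriolis parameter at 51°N:
f = 2Ω sin φ = 2 × 7.29×10⁻⁵ × sin 51° = 1.13×10⁻⁴ s⁻¹
Height gradient: |∂Z/∂n| = 120 m / 297000 m = 4.04×10⁻⁴
On a pressure surface, geostrophic balance gives V_g = (g/f)|∂Z/∂n|:
V_g = 9.81 × 4.04×10⁻⁴ / 1.13×10⁻⁴ = 35.0 m/s

35 m/s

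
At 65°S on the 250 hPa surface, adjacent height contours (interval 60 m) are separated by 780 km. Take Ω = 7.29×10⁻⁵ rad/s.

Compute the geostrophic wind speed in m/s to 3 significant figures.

Coriolis parameter at 65°S:
f = 2Ω sin φ = 2 × 7.29×10⁻⁵ × sin 65° = 1.32×10⁻⁴ s⁻¹
Height gradient: |∂Z/∂n| = 60 m / 780000 m = 7.69×10⁻⁵
On a pressure surface, geostrophic balance gives V_g = (g/f)|∂Z/∂n|:
V_g = 9.81 × 7.69×10⁻⁵ / 1.32×10⁻⁴ = 5.71 m/s

5.71 m/s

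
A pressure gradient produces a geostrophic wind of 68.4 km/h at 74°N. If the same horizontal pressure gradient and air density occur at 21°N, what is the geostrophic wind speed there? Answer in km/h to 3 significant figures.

183 km/h

With the same pressure gradient and density, V_g ∝ 1/f ∝ 1/sin φ.
V₂ = V₁ · sin φ₁ / sin φ₂ = 68.4 × sin 74° / sin 21°
V₂ = 68.4 × 0.9613/0.3584 = 183 km/h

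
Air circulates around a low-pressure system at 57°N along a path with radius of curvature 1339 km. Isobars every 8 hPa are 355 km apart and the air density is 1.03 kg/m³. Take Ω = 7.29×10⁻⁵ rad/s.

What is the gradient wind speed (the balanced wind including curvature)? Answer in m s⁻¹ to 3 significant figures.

Coriolis parameter at 57°N:
f = 2Ω sin φ = 2 × 7.29×10⁻⁵ × sin 57° = 1.22×10⁻⁴ s⁻¹
Pressure gradient: |∂P/∂n| = 800 Pa / 355000 m = 2.25×10⁻³ Pa/m
Geostrophic speed: V_g = |∂P/∂n|/(fρ) = 2.25×10⁻³/(1.22×10⁻⁴ × 1.03) = 17.9 m/s
Around a low, centrifugal force acts outward with Coriolis, so pressure-gradient force balances both:
(1/ρ)|∂P/∂n| = fV + V²/R  →  V² + fR·V − fR·V_g = 0
With fR = 1.22×10⁻⁴ × 1339×10³ m = 164 m/s:
V = [−fR + √((fR)² + 4 fR V_g)]/2 = [−164 + √(164² + 4×164×17.9)]/2 = 16.3 m/s
Subgeostrophic (V < V_g = 17.9 m/s), as expected around a low.

16.3 m s⁻¹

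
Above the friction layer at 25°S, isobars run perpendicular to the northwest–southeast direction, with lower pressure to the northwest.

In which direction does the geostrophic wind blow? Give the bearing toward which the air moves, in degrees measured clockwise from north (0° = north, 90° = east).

225°

The pressure-gradient force points toward the northwest (bearing 315°).
Geostrophic balance: in the Southern Hemisphere the Coriolis force deflects motion to the left, so the geostrophic wind blows 90° to the left of the pressure-gradient force (low pressure on the right).
Rotating 315° by 90° counterclockwise gives 225° — the wind blows toward the southwest.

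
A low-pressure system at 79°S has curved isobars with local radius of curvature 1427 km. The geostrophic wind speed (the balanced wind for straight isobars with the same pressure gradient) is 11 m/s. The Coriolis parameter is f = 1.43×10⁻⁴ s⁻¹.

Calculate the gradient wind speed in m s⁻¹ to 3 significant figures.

10.5 m s⁻¹

Around a low, centrifugal force acts outward with Coriolis, so pressure-gradient force balances both:
(1/ρ)|∂P/∂n| = fV + V²/R  →  V² + fR·V − fR·V_g = 0
With fR = 1.43×10⁻⁴ × 1427×10³ m = 204 m/s:
V = [−fR + √((fR)² + 4 fR V_g)]/2 = [−204 + √(204² + 4×204×11)]/2 = 10.5 m/s
Subgeostrophic (V < V_g = 11 m/s), as expected around a low.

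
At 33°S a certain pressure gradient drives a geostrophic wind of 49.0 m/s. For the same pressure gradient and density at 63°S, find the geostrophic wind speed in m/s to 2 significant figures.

With the same pressure gradient and density, V_g ∝ 1/f ∝ 1/sin φ.
V₂ = V₁ · sin φ₁ / sin φ₂ = 49.0 × sin 33° / sin 63°
V₂ = 49.0 × 0.5446/0.8910 = 30 m/s

30 m/s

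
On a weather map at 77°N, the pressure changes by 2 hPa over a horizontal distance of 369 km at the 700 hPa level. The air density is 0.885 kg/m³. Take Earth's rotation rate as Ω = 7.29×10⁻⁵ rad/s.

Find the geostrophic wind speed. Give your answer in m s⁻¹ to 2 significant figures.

Coriolis parameter at 77°N:
f = 2Ω sin φ = 2 × 7.29×10⁻⁵ × sin 77° = 1.42×10⁻⁴ s⁻¹
Pressure gradient: |∂P/∂n| = 200 Pa / 369000 m = 5.42×10⁻⁴ Pa/m
Geostrophic balance (pressure-gradient force = Coriolis force):
V_g = (1/(fρ)) |∂P/∂n| = 5.42×10⁻⁴ / (1.42×10⁻⁴ × 0.885) = 4.31 m/s

4.3 m s⁻¹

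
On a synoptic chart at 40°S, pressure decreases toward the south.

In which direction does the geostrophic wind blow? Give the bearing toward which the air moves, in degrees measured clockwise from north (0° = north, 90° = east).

090°

The pressure-gradient force points toward the south (bearing 180°).
Geostrophic balance: in the Southern Hemisphere the Coriolis force deflects motion to the left, so the geostrophic wind blows 90° to the left of the pressure-gradient force (low pressure on the right).
Rotating 180° by 90° counterclockwise gives 090° — the wind blows toward the east.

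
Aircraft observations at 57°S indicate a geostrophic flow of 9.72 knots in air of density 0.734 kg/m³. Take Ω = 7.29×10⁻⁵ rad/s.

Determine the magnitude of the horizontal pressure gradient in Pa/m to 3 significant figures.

4.49×10⁻⁴ Pa/m

Coriolis parameter at 57°S:
f = 2Ω sin φ = 2 × 7.29×10⁻⁵ × sin 57° = 1.22×10⁻⁴ s⁻¹
Wind speed in SI: 9.72 knots = 5.00 m/s
Geostrophic balance rearranged: |∂P/∂n| = f ρ V_g
|∂P/∂n| = 1.22×10⁻⁴ × 0.734 × 5.00 = 4.49×10⁻⁴ Pa/m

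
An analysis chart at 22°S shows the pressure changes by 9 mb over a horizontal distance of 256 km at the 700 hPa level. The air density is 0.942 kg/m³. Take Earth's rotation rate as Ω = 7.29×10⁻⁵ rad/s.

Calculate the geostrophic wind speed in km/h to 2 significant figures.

Coriolis parameter at 22°S:
f = 2Ω sin φ = 2 × 7.29×10⁻⁵ × sin 22° = 5.46×10⁻⁵ s⁻¹
Pressure gradient: |∂P/∂n| = 900 Pa / 256000 m = 3.52×10⁻³ Pa/m
Geostrophic balance (pressure-gradient force = Coriolis force):
V_g = (1/(fρ)) |∂P/∂n| = 3.52×10⁻³ / (5.46×10⁻⁵ × 0.942) = 68.3 m/s
Converting: 68.3 m/s × 3.6 = 250 km/h

250 km/h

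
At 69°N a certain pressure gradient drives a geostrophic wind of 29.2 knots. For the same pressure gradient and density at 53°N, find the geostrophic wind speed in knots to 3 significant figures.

34.1 knots

With the same pressure gradient and density, V_g ∝ 1/f ∝ 1/sin φ.
V₂ = V₁ · sin φ₁ / sin φ₂ = 29.2 × sin 69° / sin 53°
V₂ = 29.2 × 0.9336/0.7986 = 34.1 knots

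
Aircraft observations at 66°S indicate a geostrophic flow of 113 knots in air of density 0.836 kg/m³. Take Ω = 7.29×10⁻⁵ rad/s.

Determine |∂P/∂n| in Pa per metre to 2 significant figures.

6.5×10⁻³ Pa/m

Coriolis parameter at 66°S:
f = 2Ω sin φ = 2 × 7.29×10⁻⁵ × sin 66° = 1.33×10⁻⁴ s⁻¹
Wind speed in SI: 113 knots = 58.1 m/s
Geostrophic balance rearranged: |∂P/∂n| = f ρ V_g
|∂P/∂n| = 1.33×10⁻⁴ × 0.836 × 58.1 = 6.47×10⁻³ Pa/m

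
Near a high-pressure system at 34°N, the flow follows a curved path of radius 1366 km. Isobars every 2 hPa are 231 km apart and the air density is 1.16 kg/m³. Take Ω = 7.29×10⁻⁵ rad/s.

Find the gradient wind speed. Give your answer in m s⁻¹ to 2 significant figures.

10 m s⁻¹

Coriolis parameter at 34°N:
f = 2Ω sin φ = 2 × 7.29×10⁻⁵ × sin 34° = 8.15×10⁻⁵ s⁻¹
Pressure gradient: |∂P/∂n| = 200 Pa / 231000 m = 8.66×10⁻⁴ Pa/m
Geostrophic speed: V_g = |∂P/∂n|/(fρ) = 8.66×10⁻⁴/(8.15×10⁻⁵ × 1.16) = 9.15 m/s
Around a high, pressure-gradient force acts outward with centrifugal, so Coriolis balances both:
fV = (1/ρ)|∂P/∂n| + V²/R  →  V² − fR·V + fR·V_g = 0
With fR = 8.15×10⁻⁵ × 1366×10³ m = 111 m/s:
V = [fR − √((fR)² − 4 fR V_g)]/2 = [111 − √(111² − 4×111×9.15)]/2 = 10.1 m/s
Supergeostrophic (V > V_g = 9.15 m/s), as expected around a high.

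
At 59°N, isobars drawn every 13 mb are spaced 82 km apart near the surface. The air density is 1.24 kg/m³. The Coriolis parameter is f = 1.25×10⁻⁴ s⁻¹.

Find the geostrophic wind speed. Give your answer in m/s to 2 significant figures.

Pressure gradient: |∂P/∂n| = 1300 Pa / 82000 m = 1.59×10⁻² Pa/m
Geostrophic balance (pressure-gradient force = Coriolis force):
V_g = (1/(fρ)) |∂P/∂n| = 1.59×10⁻² / (1.25×10⁻⁴ × 1.24) = 102 m/s

100 m/s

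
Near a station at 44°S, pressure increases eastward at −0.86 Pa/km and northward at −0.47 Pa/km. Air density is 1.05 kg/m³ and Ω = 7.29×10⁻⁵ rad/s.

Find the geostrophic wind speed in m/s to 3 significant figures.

Coriolis parameter at 44°S:
f = 2Ω sin φ = 2 × 7.29×10⁻⁵ × sin 44° = 1.01×10⁻⁴ s⁻¹
In the Southern Hemisphere f is negative: f = −1.01×10⁻⁴ s⁻¹.
Component geostrophic relations (x east, y north):
u_g = −(1/(fρ)) ∂P/∂y,  v_g = (1/(fρ)) ∂P/∂x
u_g = −(−0.47×10⁻³)/(−1.01×10⁻⁴ × 1.05) = −4.42 m/s;  v_g = (−0.86×10⁻³)/(−1.01×10⁻⁴ × 1.05) = 8.09 m/s
|V_g| = √(u_g² + v_g²) = 9.22 m/s

9.22 m/s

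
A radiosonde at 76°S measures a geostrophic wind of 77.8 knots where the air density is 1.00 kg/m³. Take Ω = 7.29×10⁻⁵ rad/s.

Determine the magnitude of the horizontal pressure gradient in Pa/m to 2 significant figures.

Coriolis parameter at 76°S:
f = 2Ω sin φ = 2 × 7.29×10⁻⁵ × sin 76° = 1.41×10⁻⁴ s⁻¹
Wind speed in SI: 77.8 knots = 40.0 m/s
Geostrophic balance rearranged: |∂P/∂n| = f ρ V_g
|∂P/∂n| = 1.41×10⁻⁴ × 1.00 × 40.0 = 5.66×10⁻³ Pa/m

5.7×10⁻³ Pa/m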